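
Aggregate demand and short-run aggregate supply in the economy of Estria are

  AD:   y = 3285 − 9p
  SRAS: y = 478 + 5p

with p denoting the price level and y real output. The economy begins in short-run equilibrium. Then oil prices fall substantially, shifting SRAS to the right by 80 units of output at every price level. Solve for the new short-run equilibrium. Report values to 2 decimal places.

p = 194.79, y = 1531.93

This is a positive supply shock: SRAS shifts right.
New SRAS: y = 558 + 5p.
Set AD = SRAS: 3285 − 9p = 558 + 5p, so 2727 = 14p and p = 194.79.
Substituting into AD, y = 1531.93.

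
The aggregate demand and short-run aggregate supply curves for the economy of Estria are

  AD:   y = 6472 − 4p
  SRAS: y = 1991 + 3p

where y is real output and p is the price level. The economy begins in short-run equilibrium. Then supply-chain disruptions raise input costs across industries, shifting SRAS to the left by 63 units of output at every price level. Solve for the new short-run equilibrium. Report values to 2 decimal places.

This is a negative supply shock: SRAS shifts left.
New SRAS: y = 1928 + 3p.
Set AD = SRAS: 6472 − 4p = 1928 + 3p, so 4544 = 7p and p = 649.14.
Substituting into AD, y = 3875.43.

p = 649.14, y = 3875.43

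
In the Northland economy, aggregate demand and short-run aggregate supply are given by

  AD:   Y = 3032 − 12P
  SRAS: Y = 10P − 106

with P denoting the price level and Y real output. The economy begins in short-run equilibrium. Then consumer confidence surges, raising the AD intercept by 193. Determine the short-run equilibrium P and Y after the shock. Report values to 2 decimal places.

This is a positive demand shock: AD shifts right.
New AD: Y = 3225 − 12P.
Set AD = SRAS: 3225 − 12P = 10P − 106, so 3331 = 22P and P = 151.41.
Substituting into AD, Y = 1408.09.

P = 151.41, Y = 1408.09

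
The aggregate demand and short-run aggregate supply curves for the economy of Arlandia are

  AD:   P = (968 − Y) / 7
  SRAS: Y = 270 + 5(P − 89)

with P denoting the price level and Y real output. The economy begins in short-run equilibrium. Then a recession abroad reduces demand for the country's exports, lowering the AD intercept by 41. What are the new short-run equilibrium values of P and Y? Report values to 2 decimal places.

This is a negative demand shock: AD shifts left.
New AD: Y = 927 − 7P.
SRAS can be written Y = 5P − 175.
Set AD = SRAS: 927 − 7P = 5P − 175, so 1102 = 12P and P = 91.83.
Substituting into AD, Y = 284.17.

P = 91.83, Y = 284.17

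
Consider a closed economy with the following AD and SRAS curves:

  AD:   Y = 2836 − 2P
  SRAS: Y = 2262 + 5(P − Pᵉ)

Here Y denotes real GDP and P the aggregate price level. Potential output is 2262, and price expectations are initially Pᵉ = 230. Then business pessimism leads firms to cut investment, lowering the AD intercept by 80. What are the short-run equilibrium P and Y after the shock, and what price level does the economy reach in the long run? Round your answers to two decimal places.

Short run: P = 234.86, Y = 2286.29. Long run: P = 247.00.

AD shifts left: new AD is Y = 2756 − 2P. With Pᵉ = 230, SRAS is Y = 1112 + 5P.
Short run: 2756 − 2P = 1112 + 5P gives 1644 = 7P, so P = 234.86 and Y = 2756 − 2P = 2286.29.
Y = 2286.29 is above potential 2262; expectations adjust and SRAS shifts left until Y = 2262.
Long run: on the new AD curve, 2262 = 2756 − 2P gives P = 247.00.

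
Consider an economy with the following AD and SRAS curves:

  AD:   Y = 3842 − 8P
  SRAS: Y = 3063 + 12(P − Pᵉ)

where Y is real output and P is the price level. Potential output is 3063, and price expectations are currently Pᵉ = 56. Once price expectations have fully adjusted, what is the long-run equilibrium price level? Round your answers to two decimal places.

Long-run P = 97.38

Short run: with Pᵉ = 56, SRAS is Y = 2391 + 12P. Setting AD = SRAS gives 1451 = 20P, so P = 72.55 and Y = 3842 − 8P = 3261.60.
Output 3261.60 is above potential 3063, so over time expected prices rise and SRAS shifts left until Y returns to 3063.
Long run: Y = 3063 on the AD curve gives 3063 = 3842 − 8P, so P = 97.38.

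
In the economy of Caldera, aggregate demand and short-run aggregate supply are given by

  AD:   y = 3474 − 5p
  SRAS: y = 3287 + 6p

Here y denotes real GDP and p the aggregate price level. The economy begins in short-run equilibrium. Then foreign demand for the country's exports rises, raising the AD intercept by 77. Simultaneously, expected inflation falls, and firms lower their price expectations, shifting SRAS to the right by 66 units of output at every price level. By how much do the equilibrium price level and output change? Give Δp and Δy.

After both shocks: AD is y = 3551 − 5p and SRAS is y = 3353 + 6p.
Setting them equal: 198 = 11p, so p = 18.
y = 3551 − 5·18 = 3461.
Initially p = 17, y = 3389, so Δp = +1 and Δy = +72.

Δp = +1, Δy = +72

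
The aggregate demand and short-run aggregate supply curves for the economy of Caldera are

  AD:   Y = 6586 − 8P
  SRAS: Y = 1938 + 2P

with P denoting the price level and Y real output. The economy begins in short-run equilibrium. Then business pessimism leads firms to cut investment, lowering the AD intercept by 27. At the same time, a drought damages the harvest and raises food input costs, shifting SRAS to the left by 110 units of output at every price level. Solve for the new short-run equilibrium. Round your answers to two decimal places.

P = 473.10, Y = 2774.20

After both shocks: AD is Y = 6559 − 8P and SRAS is Y = 1828 + 2P.
Setting them equal: 4731 = 10P, so P = 473.10.
Substituting into AD, Y = 2774.20.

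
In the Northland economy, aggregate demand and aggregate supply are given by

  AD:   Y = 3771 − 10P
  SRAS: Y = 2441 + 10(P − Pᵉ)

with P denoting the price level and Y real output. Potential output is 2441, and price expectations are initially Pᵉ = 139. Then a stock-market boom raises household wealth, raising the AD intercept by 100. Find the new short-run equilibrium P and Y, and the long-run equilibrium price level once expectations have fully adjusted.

AD shifts right: new AD is Y = 3871 − 10P. With Pᵉ = 139, SRAS is Y = 1051 + 10P.
Short run: 3871 − 10P = 1051 + 10P gives 2820 = 20P, so P = 141 and Y = 3871 − 10·141 = 2461.
Y = 2461 is above potential 2441; expectations adjust and SRAS shifts left until Y = 2441.
Long run: on the new AD curve, 2441 = 3871 − 10P gives P = 143.

Short run: P = 141, Y = 2461. Long run: P = 143.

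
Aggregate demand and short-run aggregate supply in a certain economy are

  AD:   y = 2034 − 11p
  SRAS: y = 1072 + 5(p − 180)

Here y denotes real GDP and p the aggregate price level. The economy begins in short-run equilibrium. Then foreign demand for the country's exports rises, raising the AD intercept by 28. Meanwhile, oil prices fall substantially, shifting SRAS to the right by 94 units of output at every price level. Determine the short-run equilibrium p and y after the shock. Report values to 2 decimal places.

After both shocks: AD is y = 2062 − 11p and SRAS is y = 266 + 5p.
Setting them equal: 1796 = 16p, so p = 112.25.
Substituting into AD, y = 827.25.

p = 112.25, y = 827.25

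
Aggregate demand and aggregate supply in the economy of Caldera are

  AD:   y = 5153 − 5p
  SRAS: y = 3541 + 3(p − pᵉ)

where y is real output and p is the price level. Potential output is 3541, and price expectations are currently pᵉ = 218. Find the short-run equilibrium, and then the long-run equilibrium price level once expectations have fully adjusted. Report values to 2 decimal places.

Short run: with pᵉ = 218, SRAS is y = 2887 + 3p. Setting AD = SRAS gives 2266 = 8p, so p = 283.25 and y = 5153 − 5p = 3736.75.
Output 3736.75 is above potential 3541, so over time expected prices rise and SRAS shifts left until y returns to 3541.
Long run: y = 3541 on the AD curve gives 3541 = 5153 − 5p, so p = 322.40.

Short run: p = 283.25, y = 3736.75. Long run: p = 322.40.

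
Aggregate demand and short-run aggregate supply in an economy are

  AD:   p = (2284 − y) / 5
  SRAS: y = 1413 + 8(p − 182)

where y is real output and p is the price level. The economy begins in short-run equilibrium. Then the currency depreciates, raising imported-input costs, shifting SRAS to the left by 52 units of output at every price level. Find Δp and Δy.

This is a negative supply shock: SRAS shifts left.
New SRAS: y = 8p − 95.
Set AD = SRAS: 2284 − 5p = 8p − 95, so 2379 = 13p and p = 183.
y = 2284 − 5·183 = 1369.
Initially p = 179, y = 1389, so Δp = +4 and Δy = -20.

Δp = +4, Δy = -20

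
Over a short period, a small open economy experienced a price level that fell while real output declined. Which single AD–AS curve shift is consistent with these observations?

AD shifted left

P fell and Y fell. An AD shift moves P and Y in the same direction; an SRAS shift moves them in opposite directions.
Here P and Y moved in the same direction, so the AD curve shifted.
Since Y fell, AD shifted left.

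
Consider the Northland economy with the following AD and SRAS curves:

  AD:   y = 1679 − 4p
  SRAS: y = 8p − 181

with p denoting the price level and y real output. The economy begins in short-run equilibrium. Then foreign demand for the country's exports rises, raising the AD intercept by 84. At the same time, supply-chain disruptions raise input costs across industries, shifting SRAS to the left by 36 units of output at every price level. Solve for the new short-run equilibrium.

p = 165, y = 1103

After both shocks: AD is y = 1763 − 4p and SRAS is y = 8p − 217.
Setting them equal: 1980 = 12p, so p = 165.
y = 1763 − 4·165 = 1103.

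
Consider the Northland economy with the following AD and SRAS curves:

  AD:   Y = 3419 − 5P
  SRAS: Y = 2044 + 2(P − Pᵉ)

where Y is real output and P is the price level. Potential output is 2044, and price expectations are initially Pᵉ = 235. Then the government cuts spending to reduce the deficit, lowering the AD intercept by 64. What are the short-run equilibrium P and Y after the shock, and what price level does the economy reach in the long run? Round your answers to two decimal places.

AD shifts left: new AD is Y = 3355 − 5P. With Pᵉ = 235, SRAS is Y = 1574 + 2P.
Short run: 3355 − 5P = 1574 + 2P gives 1781 = 7P, so P = 254.43 and Y = 3355 − 5P = 2082.86.
Y = 2082.86 is above potential 2044; expectations adjust and SRAS shifts left until Y = 2044.
Long run: on the new AD curve, 2044 = 3355 − 5P gives P = 262.20.

Short run: P = 254.43, Y = 2082.86. Long run: P = 262.20.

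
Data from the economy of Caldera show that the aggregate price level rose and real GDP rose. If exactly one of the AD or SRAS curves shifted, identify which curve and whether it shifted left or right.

AD shifted right

P rose and Y rose. An AD shift moves P and Y in the same direction; an SRAS shift moves them in opposite directions.
Here P and Y moved in the same direction, so the AD curve shifted.
Since Y rose, AD shifted right.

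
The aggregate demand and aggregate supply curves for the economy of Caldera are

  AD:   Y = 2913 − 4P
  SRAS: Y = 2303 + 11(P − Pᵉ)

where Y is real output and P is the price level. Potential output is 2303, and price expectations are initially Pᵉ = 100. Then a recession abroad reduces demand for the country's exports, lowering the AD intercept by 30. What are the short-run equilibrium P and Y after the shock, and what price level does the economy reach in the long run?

Short run: P = 112, Y = 2435. Long run: P = 145.

AD shifts left: new AD is Y = 2883 − 4P. With Pᵉ = 100, SRAS is Y = 1203 + 11P.
Short run: 2883 − 4P = 1203 + 11P gives 1680 = 15P, so P = 112 and Y = 2883 − 4·112 = 2435.
Y = 2435 is above potential 2303; expectations adjust and SRAS shifts left until Y = 2303.
Long run: on the new AD curve, 2303 = 2883 − 4P gives P = 145.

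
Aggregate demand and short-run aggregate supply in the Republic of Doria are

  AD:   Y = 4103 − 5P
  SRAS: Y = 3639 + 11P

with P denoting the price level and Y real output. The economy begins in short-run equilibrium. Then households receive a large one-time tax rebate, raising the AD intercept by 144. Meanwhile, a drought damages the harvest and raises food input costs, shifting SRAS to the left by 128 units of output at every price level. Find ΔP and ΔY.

After both shocks: AD is Y = 4247 − 5P and SRAS is Y = 3511 + 11P.
Setting them equal: 736 = 16P, so P = 46.
Y = 4247 − 5·46 = 4017.
Initially P = 29, Y = 3958, so ΔP = +17 and ΔY = +59.

ΔP = +17, ΔY = +59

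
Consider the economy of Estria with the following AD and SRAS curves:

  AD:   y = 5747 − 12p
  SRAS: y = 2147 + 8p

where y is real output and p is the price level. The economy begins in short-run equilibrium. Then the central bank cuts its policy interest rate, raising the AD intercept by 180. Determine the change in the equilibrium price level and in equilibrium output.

Δp = +9, Δy = +72

This is a positive demand shock: AD shifts right.
New AD: y = 5927 − 12p.
Set AD = SRAS: 5927 − 12p = 2147 + 8p, so 3780 = 20p and p = 189.
y = 5927 − 12·189 = 3659.
Initially p = 180, y = 3587, so Δp = +9 and Δy = +72.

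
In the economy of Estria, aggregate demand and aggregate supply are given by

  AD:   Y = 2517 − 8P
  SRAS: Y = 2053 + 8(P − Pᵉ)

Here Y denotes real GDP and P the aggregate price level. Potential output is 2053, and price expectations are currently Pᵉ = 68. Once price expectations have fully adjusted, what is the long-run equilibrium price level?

Long-run P = 58

Short run: with Pᵉ = 68, SRAS is Y = 1509 + 8P. Setting AD = SRAS gives 1008 = 16P, so P = 63 and Y = 2517 − 8·63 = 2013.
Output 2013 is below potential 2053, so over time expected prices fall and SRAS shifts right until Y returns to 2053.
Long run: Y = 2053 on the AD curve gives 2053 = 2517 − 8P, so P = 58.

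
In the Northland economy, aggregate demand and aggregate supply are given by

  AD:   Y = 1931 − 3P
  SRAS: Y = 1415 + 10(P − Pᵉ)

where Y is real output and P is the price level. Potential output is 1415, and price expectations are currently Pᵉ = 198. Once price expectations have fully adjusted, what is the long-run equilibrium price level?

Long-run P = 172

Short run: with Pᵉ = 198, SRAS is Y = 10P − 565. Setting AD = SRAS gives 2496 = 13P, so P = 192 and Y = 1931 − 3·192 = 1355.
Output 1355 is below potential 1415, so over time expected prices fall and SRAS shifts right until Y returns to 1415.
Long run: Y = 1415 on the AD curve gives 1415 = 1931 − 3P, so P = 172.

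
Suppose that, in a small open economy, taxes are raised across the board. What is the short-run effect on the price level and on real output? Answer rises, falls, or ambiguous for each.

This is a negative demand shock: AD shifts left.
Moving along the upward-sloping SRAS curve, P falls and Y falls.

Price level: falls; output: falls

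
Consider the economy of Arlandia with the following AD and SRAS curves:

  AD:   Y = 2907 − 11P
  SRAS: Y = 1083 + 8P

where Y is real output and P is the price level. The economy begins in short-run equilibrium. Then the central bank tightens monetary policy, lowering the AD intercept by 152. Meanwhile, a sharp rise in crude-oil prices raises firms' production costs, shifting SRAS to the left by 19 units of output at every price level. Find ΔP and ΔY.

After both shocks: AD is Y = 2755 − 11P and SRAS is Y = 1064 + 8P.
Setting them equal: 1691 = 19P, so P = 89.
Y = 2755 − 11·89 = 1776.
Initially P = 96, Y = 1851, so ΔP = -7 and ΔY = -75.

ΔP = -7, ΔY = -75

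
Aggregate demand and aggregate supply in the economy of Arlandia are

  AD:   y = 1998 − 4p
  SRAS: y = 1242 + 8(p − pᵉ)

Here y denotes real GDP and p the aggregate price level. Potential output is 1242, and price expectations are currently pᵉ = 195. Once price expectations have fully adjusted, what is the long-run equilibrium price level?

Long-run p = 189

Short run: with pᵉ = 195, SRAS is y = 8p − 318. Setting AD = SRAS gives 2316 = 12p, so p = 193 and y = 1998 − 4·193 = 1226.
Output 1226 is below potential 1242, so over time expected prices fall and SRAS shifts right until y returns to 1242.
Long run: y = 1242 on the AD curve gives 1242 = 1998 − 4p, so p = 189.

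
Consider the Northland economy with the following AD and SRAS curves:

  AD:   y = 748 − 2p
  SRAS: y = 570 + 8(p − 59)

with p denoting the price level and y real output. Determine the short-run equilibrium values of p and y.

Write SRAS as y = 570 + 8p − 472 = 98 + 8p.
Set AD = SRAS: 748 − 2p = 98 + 8p, so 650 = 10p and p = 65.
Then y = 748 − 2·65 = 618.

p = 65, y = 618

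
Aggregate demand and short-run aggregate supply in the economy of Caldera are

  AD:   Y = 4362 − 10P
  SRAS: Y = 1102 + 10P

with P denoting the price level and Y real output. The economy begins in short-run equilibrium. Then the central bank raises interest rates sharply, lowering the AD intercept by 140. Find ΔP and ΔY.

ΔP = -7, ΔY = -70

This is a negative demand shock: AD shifts left.
New AD: Y = 4222 − 10P.
Set AD = SRAS: 4222 − 10P = 1102 + 10P, so 3120 = 20P and P = 156.
Y = 4222 − 10·156 = 2662.
Initially P = 163, Y = 2732, so ΔP = -7 and ΔY = -70.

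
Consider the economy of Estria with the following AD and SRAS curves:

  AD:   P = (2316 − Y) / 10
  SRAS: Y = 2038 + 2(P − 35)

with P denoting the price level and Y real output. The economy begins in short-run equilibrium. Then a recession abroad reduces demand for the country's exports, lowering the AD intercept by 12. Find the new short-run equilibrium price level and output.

P = 28, Y = 2024

This is a negative demand shock: AD shifts left.
New AD: Y = 2304 − 10P.
SRAS can be written Y = 1968 + 2P.
Set AD = SRAS: 2304 − 10P = 1968 + 2P, so 336 = 12P and P = 28.
Y = 2304 − 10·28 = 2024.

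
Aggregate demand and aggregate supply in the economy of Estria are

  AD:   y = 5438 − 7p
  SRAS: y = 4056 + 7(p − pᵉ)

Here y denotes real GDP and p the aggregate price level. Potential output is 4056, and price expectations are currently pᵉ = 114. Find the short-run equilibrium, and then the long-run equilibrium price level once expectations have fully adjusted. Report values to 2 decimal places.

Short run: p = 155.71, y = 4348.00. Long run: p = 197.43.

Short run: with pᵉ = 114, SRAS is y = 3258 + 7p. Setting AD = SRAS gives 2180 = 14p, so p = 155.71 and y = 5438 − 7p = 4348.00.
Output 4348.00 is above potential 4056, so over time expected prices rise and SRAS shifts left until y returns to 4056.
Long run: y = 4056 on the AD curve gives 4056 = 5438 − 7p, so p = 197.43.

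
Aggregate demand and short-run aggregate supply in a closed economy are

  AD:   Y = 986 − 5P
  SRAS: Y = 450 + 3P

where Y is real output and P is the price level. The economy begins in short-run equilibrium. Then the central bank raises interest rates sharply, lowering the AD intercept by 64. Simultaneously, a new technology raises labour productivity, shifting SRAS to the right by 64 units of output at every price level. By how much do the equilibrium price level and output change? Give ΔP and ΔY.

ΔP = -16, ΔY = +16

After both shocks: AD is Y = 922 − 5P and SRAS is Y = 514 + 3P.
Setting them equal: 408 = 8P, so P = 51.
Y = 922 − 5·51 = 667.
Initially P = 67, Y = 651, so ΔP = -16 and ΔY = +16.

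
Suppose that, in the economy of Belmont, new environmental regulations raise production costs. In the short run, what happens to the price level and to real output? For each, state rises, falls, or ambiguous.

Price level: rises; output: falls

This is an adverse supply shock: SRAS shifts left.
Moving along the downward-sloping AD curve, P rises and Y falls.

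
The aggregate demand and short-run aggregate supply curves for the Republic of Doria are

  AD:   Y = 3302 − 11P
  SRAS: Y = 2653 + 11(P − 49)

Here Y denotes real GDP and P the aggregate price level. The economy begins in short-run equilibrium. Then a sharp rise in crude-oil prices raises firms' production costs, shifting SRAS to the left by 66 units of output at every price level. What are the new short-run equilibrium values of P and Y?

This is a negative supply shock: SRAS shifts left.
New SRAS: Y = 2048 + 11P.
Set AD = SRAS: 3302 − 11P = 2048 + 11P, so 1254 = 22P and P = 57.
Y = 3302 − 11·57 = 2675.

P = 57, Y = 2675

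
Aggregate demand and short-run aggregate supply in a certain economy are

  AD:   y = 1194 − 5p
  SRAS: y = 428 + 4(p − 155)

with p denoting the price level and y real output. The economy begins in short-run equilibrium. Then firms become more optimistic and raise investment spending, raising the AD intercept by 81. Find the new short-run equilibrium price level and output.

p = 163, y = 460

This is a positive demand shock: AD shifts right.
New AD: y = 1275 − 5p.
SRAS can be written y = 4p − 192.
Set AD = SRAS: 1275 − 5p = 4p − 192, so 1467 = 9p and p = 163.
y = 1275 − 5·163 = 460.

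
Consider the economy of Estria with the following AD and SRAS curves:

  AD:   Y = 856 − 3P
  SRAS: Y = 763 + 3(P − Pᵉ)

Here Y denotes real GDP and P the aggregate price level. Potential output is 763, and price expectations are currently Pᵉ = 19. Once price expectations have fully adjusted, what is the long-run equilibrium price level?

Short run: with Pᵉ = 19, SRAS is Y = 706 + 3P. Setting AD = SRAS gives 150 = 6P, so P = 25 and Y = 856 − 3·25 = 781.
Output 781 is above potential 763, so over time expected prices rise and SRAS shifts left until Y returns to 763.
Long run: Y = 763 on the AD curve gives 763 = 856 − 3P, so P = 31.

Long-run P = 31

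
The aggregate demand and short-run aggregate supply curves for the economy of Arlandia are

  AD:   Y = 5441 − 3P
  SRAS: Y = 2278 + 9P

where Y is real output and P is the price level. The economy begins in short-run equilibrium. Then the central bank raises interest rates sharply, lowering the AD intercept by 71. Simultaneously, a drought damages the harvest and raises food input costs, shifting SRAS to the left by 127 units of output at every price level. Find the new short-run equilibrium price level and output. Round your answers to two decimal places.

After both shocks: AD is Y = 5370 − 3P and SRAS is Y = 2151 + 9P.
Setting them equal: 3219 = 12P, so P = 268.25.
Substituting into AD, Y = 4565.25.

P = 268.25, Y = 4565.25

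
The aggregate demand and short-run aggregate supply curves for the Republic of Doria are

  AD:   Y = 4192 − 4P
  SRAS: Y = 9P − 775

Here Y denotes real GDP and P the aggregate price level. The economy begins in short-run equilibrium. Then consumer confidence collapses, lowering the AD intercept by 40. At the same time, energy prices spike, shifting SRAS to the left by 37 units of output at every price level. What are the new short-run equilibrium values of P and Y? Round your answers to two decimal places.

After both shocks: AD is Y = 4152 − 4P and SRAS is Y = 9P − 812.
Setting them equal: 4964 = 13P, so P = 381.85.
Substituting into AD, Y = 2624.62.

P = 381.85, Y = 2624.62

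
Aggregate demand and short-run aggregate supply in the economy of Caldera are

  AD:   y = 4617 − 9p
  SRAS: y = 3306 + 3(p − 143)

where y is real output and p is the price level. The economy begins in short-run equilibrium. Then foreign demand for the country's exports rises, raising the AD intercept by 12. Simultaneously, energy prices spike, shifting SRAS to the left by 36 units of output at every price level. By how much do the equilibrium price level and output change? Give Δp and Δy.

Δp = +4, Δy = -24

After both shocks: AD is y = 4629 − 9p and SRAS is y = 2841 + 3p.
Setting them equal: 1788 = 12p, so p = 149.
y = 4629 − 9·149 = 3288.
Initially p = 145, y = 3312, so Δp = +4 and Δy = -24.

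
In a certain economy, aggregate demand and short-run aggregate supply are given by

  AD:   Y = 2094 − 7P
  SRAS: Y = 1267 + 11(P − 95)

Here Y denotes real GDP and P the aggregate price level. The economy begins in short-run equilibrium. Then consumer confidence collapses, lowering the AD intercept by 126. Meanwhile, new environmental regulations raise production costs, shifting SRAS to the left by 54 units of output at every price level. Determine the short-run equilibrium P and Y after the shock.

P = 100, Y = 1268

After both shocks: AD is Y = 1968 − 7P and SRAS is Y = 168 + 11P.
Setting them equal: 1800 = 18P, so P = 100.
Y = 1968 − 7·100 = 1268.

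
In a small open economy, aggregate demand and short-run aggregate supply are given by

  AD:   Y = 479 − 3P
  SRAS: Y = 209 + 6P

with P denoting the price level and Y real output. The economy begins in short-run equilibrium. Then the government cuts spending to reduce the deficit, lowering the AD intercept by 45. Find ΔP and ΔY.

This is a negative demand shock: AD shifts left.
New AD: Y = 434 − 3P.
Set AD = SRAS: 434 − 3P = 209 + 6P, so 225 = 9P and P = 25.
Y = 434 − 3·25 = 359.
Initially P = 30, Y = 389, so ΔP = -5 and ΔY = -30.

ΔP = -5, ΔY = -30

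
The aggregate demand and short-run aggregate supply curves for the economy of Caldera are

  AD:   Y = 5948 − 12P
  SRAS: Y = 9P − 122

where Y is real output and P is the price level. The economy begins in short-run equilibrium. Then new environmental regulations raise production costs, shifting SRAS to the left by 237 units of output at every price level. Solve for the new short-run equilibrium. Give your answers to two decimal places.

This is a negative supply shock: SRAS shifts left.
New SRAS: Y = 9P − 359.
Set AD = SRAS: 5948 − 12P = 9P − 359, so 6307 = 21P and P = 300.33.
Substituting into AD, Y = 2344.00.

P = 300.33, Y = 2344.00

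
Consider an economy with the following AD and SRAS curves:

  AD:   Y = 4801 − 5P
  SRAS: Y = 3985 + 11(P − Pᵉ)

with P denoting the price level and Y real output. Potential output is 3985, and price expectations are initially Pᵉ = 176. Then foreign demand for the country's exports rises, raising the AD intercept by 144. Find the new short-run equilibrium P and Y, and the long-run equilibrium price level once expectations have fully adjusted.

AD shifts right: new AD is Y = 4945 − 5P. With Pᵉ = 176, SRAS is Y = 2049 + 11P.
Short run: 4945 − 5P = 2049 + 11P gives 2896 = 16P, so P = 181 and Y = 4945 − 5·181 = 4040.
Y = 4040 is above potential 3985; expectations adjust and SRAS shifts left until Y = 3985.
Long run: on the new AD curve, 3985 = 4945 − 5P gives P = 192.

Short run: P = 181, Y = 4040. Long run: P = 192.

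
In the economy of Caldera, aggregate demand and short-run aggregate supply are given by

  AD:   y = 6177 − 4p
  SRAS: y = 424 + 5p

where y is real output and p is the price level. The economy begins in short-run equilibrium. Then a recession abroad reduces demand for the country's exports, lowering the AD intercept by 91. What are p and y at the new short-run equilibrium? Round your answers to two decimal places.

p = 629.11, y = 3569.56

This is a negative demand shock: AD shifts left.
New AD: y = 6086 − 4p.
Set AD = SRAS: 6086 − 4p = 424 + 5p, so 5662 = 9p and p = 629.11.
Substituting into AD, y = 3569.56.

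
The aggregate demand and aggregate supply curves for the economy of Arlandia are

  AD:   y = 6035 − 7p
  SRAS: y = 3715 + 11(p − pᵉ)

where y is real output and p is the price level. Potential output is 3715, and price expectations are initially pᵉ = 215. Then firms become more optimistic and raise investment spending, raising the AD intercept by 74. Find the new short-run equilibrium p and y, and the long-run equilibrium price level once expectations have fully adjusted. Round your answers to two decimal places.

Short run: p = 264.39, y = 4258.28. Long run: p = 342.00.

AD shifts right: new AD is y = 6109 − 7p. With pᵉ = 215, SRAS is y = 1350 + 11p.
Short run: 6109 − 7p = 1350 + 11p gives 4759 = 18p, so p = 264.39 and y = 6109 − 7p = 4258.28.
y = 4258.28 is above potential 3715; expectations adjust and SRAS shifts left until y = 3715.
Long run: on the new AD curve, 3715 = 6109 − 7p gives p = 342.00.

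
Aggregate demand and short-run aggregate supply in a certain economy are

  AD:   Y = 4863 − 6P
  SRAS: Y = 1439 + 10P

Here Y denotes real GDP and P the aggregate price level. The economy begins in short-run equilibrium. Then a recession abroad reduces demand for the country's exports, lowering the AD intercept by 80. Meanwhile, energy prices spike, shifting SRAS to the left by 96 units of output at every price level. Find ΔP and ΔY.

After both shocks: AD is Y = 4783 − 6P and SRAS is Y = 1343 + 10P.
Setting them equal: 3440 = 16P, so P = 215.
Y = 4783 − 6·215 = 3493.
Initially P = 214, Y = 3579, so ΔP = +1 and ΔY = -86.

ΔP = +1, ΔY = -86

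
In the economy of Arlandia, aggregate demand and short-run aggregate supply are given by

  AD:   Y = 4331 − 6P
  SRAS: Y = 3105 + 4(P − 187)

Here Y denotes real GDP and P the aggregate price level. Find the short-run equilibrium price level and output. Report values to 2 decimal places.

P = 197.40, Y = 3146.60

Write SRAS as Y = 3105 + 4P − 748 = 2357 + 4P.
Set AD = SRAS: 4331 − 6P = 2357 + 4P, so 1974 = 10P and P = 197.40.
Substituting into AD, Y = 4331 − 6P = 3146.60.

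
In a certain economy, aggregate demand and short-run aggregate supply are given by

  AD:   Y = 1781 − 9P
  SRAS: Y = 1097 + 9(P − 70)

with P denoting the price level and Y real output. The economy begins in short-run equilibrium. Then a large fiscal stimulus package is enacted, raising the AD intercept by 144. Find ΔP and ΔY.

This is a positive demand shock: AD shifts right.
New AD: Y = 1925 − 9P.
SRAS can be written Y = 467 + 9P.
Set AD = SRAS: 1925 − 9P = 467 + 9P, so 1458 = 18P and P = 81.
Y = 1925 − 9·81 = 1196.
Initially P = 73, Y = 1124, so ΔP = +8 and ΔY = +72.

ΔP = +8, ΔY = +72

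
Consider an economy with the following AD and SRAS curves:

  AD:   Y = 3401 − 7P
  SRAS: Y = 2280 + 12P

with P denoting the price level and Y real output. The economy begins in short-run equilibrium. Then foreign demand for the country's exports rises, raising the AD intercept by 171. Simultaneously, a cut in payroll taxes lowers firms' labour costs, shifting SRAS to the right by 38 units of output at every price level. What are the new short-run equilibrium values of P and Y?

P = 66, Y = 3110

After both shocks: AD is Y = 3572 − 7P and SRAS is Y = 2318 + 12P.
Setting them equal: 1254 = 19P, so P = 66.
Y = 3572 − 7·66 = 3110.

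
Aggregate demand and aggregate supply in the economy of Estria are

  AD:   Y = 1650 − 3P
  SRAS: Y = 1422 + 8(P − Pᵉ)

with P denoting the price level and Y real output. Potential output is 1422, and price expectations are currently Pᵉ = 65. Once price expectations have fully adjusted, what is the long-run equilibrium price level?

Short run: with Pᵉ = 65, SRAS is Y = 902 + 8P. Setting AD = SRAS gives 748 = 11P, so P = 68 and Y = 1650 − 3·68 = 1446.
Output 1446 is above potential 1422, so over time expected prices rise and SRAS shifts left until Y returns to 1422.
Long run: Y = 1422 on the AD curve gives 1422 = 1650 − 3P, so P = 76.

Long-run P = 76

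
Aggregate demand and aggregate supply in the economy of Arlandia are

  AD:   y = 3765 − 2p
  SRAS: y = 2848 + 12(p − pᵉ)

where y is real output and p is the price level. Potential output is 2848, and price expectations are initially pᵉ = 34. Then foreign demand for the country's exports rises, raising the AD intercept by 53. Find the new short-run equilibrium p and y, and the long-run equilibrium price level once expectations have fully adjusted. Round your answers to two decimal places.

Short run: p = 98.43, y = 3621.14. Long run: p = 485.00.

AD shifts right: new AD is y = 3818 − 2p. With pᵉ = 34, SRAS is y = 2440 + 12p.
Short run: 3818 − 2p = 2440 + 12p gives 1378 = 14p, so p = 98.43 and y = 3818 − 2p = 3621.14.
y = 3621.14 is above potential 2848; expectations adjust and SRAS shifts left until y = 2848.
Long run: on the new AD curve, 2848 = 3818 − 2p gives p = 485.00.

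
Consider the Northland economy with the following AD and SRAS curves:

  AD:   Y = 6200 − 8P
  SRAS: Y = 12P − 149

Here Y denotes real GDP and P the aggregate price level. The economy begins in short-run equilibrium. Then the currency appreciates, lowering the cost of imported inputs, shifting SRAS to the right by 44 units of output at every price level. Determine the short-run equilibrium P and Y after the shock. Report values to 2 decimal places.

This is a positive supply shock: SRAS shifts right.
New SRAS: Y = 12P − 105.
Set AD = SRAS: 6200 − 8P = 12P − 105, so 6305 = 20P and P = 315.25.
Substituting into AD, Y = 3678.00.

P = 315.25, Y = 3678.00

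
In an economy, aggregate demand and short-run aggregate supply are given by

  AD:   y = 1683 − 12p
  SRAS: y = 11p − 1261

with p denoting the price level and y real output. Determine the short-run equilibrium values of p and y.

Set AD = SRAS: 1683 − 12p = 11p − 1261, so 2944 = 23p and p = 128.
Then y = 1683 − 12·128 = 147.

p = 128, y = 147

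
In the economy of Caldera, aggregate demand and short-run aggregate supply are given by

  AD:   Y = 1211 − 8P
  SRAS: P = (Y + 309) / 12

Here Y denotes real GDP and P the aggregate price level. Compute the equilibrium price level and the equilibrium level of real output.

P = 76, Y = 603

Rearrange SRAS to Y = 12P − 309.
Set AD = SRAS: 1211 − 8P = 12P − 309, so 1520 = 20P and P = 76.
Then Y = 1211 − 8·76 = 603.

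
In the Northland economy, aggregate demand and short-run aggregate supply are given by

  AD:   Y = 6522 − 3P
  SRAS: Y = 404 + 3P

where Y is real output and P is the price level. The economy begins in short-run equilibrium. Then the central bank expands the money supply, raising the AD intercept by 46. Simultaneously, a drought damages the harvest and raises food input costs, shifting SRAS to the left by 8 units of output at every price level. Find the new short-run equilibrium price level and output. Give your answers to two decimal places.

P = 1028.67, Y = 3482.00

After both shocks: AD is Y = 6568 − 3P and SRAS is Y = 396 + 3P.
Setting them equal: 6172 = 6P, so P = 1028.67.
Substituting into AD, Y = 3482.00.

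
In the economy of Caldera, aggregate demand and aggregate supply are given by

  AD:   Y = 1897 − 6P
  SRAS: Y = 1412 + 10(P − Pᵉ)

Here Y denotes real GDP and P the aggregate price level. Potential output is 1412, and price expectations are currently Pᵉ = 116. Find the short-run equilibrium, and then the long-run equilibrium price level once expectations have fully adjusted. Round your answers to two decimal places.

Short run: with Pᵉ = 116, SRAS is Y = 252 + 10P. Setting AD = SRAS gives 1645 = 16P, so P = 102.81 and Y = 1897 − 6P = 1280.13.
Output 1280.13 is below potential 1412, so over time expected prices fall and SRAS shifts right until Y returns to 1412.
Long run: Y = 1412 on the AD curve gives 1412 = 1897 − 6P, so P = 80.83.

Short run: P = 102.81, Y = 1280.13. Long run: P = 80.83.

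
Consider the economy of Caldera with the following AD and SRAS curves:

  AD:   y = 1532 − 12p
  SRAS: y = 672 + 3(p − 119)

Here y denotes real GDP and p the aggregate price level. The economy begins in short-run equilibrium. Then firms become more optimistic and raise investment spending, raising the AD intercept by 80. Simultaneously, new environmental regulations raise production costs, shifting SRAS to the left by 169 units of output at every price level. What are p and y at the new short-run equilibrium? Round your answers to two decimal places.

After both shocks: AD is y = 1612 − 12p and SRAS is y = 146 + 3p.
Setting them equal: 1466 = 15p, so p = 97.73.
Substituting into AD, y = 439.20.

p = 97.73, y = 439.20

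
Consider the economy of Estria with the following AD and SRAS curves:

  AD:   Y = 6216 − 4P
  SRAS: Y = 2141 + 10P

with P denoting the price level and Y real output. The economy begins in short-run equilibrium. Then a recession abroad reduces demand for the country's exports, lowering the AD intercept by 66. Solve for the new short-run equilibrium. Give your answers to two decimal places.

This is a negative demand shock: AD shifts left.
New AD: Y = 6150 − 4P.
Set AD = SRAS: 6150 − 4P = 2141 + 10P, so 4009 = 14P and P = 286.36.
Substituting into AD, Y = 5004.57.

P = 286.36, Y = 5004.57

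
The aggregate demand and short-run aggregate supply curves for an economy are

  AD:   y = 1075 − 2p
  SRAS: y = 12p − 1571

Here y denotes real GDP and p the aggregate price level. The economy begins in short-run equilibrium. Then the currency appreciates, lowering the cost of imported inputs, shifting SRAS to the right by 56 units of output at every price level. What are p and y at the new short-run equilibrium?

p = 185, y = 705

This is a positive supply shock: SRAS shifts right.
New SRAS: y = 12p − 1515.
Set AD = SRAS: 1075 − 2p = 12p − 1515, so 2590 = 14p and p = 185.
y = 1075 − 2·185 = 705.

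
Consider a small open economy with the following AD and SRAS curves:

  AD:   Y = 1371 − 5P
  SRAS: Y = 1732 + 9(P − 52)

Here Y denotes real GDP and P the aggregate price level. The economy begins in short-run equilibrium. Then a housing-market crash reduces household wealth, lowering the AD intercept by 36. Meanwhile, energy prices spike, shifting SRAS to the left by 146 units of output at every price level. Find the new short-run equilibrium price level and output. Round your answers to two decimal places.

P = 15.50, Y = 1257.50

After both shocks: AD is Y = 1335 − 5P and SRAS is Y = 1118 + 9P.
Setting them equal: 217 = 14P, so P = 15.50.
Substituting into AD, Y = 1257.50.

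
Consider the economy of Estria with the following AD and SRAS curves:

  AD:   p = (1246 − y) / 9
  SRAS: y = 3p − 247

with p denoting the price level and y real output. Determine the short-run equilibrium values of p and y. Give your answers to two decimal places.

Rearrange AD to y = 1246 − 9p.
Set AD = SRAS: 1246 − 9p = 3p − 247, so 1493 = 12p and p = 124.42.
Substituting into AD, y = 1246 − 9p = 126.25.

p = 124.42, y = 126.25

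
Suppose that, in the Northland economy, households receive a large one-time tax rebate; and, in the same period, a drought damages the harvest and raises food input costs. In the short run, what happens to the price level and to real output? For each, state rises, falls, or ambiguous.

The first event is a positive demand shock: AD shifts right, which by itself pushes P up and Y up.
The second is an adverse supply shock: SRAS shifts left, which by itself pushes P up and Y down.
Both shocks push P up, so P rises. The two shocks push Y in opposite directions, so the effect on Y is ambiguous.

Price level: rises; output: ambiguous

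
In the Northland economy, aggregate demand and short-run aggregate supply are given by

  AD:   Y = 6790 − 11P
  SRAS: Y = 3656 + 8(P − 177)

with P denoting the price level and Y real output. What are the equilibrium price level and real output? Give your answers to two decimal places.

P = 239.47, Y = 4155.79

Write SRAS as Y = 3656 + 8P − 1416 = 2240 + 8P.
Set AD = SRAS: 6790 − 11P = 2240 + 8P, so 4550 = 19P and P = 239.47.
Substituting into AD, Y = 6790 − 11P = 4155.79.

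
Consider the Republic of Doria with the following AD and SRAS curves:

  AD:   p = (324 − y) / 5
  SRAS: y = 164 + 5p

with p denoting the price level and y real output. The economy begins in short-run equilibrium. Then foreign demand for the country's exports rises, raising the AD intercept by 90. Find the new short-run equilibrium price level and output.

This is a positive demand shock: AD shifts right.
New AD: y = 414 − 5p.
Set AD = SRAS: 414 − 5p = 164 + 5p, so 250 = 10p and p = 25.
y = 414 − 5·25 = 289.

p = 25, y = 289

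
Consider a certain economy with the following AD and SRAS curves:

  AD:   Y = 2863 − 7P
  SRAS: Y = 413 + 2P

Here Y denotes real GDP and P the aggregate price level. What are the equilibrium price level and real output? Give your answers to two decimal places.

P = 272.22, Y = 957.44

Set AD = SRAS: 2863 − 7P = 413 + 2P, so 2450 = 9P and P = 272.22.
Substituting into AD, Y = 2863 − 7P = 957.44.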